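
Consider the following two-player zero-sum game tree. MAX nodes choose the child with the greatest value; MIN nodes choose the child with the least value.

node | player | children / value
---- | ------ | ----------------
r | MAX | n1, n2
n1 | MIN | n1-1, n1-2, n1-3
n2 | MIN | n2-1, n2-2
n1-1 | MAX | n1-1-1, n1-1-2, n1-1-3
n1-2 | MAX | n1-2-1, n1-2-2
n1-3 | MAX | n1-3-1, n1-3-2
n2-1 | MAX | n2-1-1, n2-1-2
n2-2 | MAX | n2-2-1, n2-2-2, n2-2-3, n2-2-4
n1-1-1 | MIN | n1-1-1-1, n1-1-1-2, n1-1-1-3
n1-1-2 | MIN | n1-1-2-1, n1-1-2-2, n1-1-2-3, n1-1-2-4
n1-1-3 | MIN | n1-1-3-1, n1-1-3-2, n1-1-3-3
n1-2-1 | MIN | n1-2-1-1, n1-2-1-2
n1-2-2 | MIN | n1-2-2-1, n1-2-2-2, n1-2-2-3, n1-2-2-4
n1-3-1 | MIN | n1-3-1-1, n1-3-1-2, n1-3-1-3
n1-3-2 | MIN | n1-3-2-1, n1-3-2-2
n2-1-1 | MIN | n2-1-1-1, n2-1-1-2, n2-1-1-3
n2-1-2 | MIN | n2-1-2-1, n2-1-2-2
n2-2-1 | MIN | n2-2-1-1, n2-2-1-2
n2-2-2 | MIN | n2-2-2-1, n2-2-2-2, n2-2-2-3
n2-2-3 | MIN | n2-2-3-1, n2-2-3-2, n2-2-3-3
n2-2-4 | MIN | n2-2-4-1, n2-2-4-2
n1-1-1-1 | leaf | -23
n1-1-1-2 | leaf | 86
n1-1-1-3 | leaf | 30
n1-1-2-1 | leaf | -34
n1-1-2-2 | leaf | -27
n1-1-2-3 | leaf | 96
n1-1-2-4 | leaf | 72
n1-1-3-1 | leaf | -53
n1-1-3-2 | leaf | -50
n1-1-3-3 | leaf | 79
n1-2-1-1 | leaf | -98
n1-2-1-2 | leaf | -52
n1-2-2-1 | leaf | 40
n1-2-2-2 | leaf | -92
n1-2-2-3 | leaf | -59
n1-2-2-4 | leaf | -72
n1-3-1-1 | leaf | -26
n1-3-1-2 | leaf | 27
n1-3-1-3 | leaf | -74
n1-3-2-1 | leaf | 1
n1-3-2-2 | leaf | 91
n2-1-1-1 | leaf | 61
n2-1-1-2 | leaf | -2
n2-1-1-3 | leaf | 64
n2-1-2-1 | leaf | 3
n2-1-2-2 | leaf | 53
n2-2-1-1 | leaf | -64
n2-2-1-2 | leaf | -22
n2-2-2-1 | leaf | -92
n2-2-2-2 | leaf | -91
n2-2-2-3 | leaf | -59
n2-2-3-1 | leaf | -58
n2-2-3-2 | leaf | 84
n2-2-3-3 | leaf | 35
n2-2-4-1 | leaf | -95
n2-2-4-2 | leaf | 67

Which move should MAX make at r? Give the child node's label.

n1-1-1 (MIN): min(-23, 86, 30) = -23
n1-1-2 (MIN): min(-34, -27, 96, 72) = -34
n1-1-3 (MIN): min(-53, -50, 79) = -53
n1-1 (MAX): max(-23, -34, -53) = -23
n1-2-1 (MIN): min(-98, -52) = -98
n1-2-2 (MIN): min(40, -92, -59, -72) = -92
n1-2 (MAX): max(-98, -92) = -92
n1-3-1 (MIN): min(-26, 27, -74) = -74
n1-3-2 (MIN): min(1, 91) = 1
n1-3 (MAX): max(-74, 1) = 1
n1 (MIN): min(-23, -92, 1) = -92
n2-1-1 (MIN): min(61, -2, 64) = -2
n2-1-2 (MIN): min(3, 53) = 3
n2-1 (MAX): max(-2, 3) = 3
n2-2-1 (MIN): min(-64, -22) = -64
n2-2-2 (MIN): min(-92, -91, -59) = -92
n2-2-3 (MIN): min(-58, 84, 35) = -58
n2-2-4 (MIN): min(-95, 67) = -95
n2-2 (MAX): max(-64, -92, -58, -95) = -58
n2 (MIN): min(3, -58) = -58
r (MAX): max(-92, -58) = -58
MAX at r wants the highest of {n1=-92, n2=-58}, so chooses n2.

n2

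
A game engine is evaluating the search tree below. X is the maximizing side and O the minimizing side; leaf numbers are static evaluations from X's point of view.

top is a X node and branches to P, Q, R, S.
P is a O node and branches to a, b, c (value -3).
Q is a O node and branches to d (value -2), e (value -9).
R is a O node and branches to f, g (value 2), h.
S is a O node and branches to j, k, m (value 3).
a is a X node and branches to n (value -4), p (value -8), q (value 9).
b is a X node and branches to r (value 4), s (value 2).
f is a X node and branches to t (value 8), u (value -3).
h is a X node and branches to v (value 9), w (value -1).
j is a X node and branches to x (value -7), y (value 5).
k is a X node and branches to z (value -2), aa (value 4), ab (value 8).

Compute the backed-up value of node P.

a (X): max(-4, -8, 9) = 9
b (X): max(4, 2) = 4
P (O): min(9, 4, -3) = -3

-3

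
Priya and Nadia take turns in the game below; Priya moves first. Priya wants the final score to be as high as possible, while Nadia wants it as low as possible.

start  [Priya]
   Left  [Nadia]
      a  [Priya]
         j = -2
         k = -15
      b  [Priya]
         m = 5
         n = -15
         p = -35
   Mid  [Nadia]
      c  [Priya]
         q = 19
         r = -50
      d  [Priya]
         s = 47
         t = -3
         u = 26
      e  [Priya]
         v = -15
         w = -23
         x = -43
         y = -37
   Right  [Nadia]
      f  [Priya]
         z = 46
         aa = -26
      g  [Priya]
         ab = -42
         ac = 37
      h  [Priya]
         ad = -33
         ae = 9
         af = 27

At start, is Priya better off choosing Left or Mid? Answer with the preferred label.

Left

a (Priya): max(-2, -15) = -2
b (Priya): max(5, -15, -35) = 5
Left (Nadia): min(-2, 5) = -2
c (Priya): max(19, -50) = 19
d (Priya): max(47, -3, 26) = 47
e (Priya): max(-15, -23, -43, -37) = -15
Mid (Nadia): min(19, 47, -15) = -15
Priya prefers the higher value; Left=-2, Mid=-15. Left is better since -2 > -15.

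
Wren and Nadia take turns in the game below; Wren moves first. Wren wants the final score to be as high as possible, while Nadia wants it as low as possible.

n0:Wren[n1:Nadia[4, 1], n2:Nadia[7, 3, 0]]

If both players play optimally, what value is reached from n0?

n1 (Nadia): min(4, 1) = 1
n2 (Nadia): min(7, 3, 0) = 0
n0 (Wren): max(1, 0) = 1

1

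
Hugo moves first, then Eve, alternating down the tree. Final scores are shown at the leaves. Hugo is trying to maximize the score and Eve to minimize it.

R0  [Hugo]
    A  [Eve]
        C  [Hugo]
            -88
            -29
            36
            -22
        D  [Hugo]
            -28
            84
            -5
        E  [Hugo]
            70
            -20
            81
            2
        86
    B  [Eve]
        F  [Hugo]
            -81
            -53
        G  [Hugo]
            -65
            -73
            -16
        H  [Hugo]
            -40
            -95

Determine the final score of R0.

C (Hugo): max(-88, -29, 36, -22) = 36
D (Hugo): max(-28, 84, -5) = 84
E (Hugo): max(70, -20, 81, 2) = 81
A (Eve): min(36, 84, 81, 86) = 36
F (Hugo): max(-81, -53) = -53
G (Hugo): max(-65, -73, -16) = -16
H (Hugo): max(-40, -95) = -40
B (Eve): min(-53, -16, -40) = -53
R0 (Hugo): max(36, -53) = 36

36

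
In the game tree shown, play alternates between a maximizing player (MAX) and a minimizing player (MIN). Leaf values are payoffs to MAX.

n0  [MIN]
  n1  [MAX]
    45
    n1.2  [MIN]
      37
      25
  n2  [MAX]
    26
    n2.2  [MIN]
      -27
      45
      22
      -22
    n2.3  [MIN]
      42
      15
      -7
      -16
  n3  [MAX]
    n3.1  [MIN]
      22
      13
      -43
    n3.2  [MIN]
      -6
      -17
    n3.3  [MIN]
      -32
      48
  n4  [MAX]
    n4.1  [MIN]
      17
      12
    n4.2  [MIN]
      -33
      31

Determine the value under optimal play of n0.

n1.2 (MIN): min(37, 25) = 25
n1 (MAX): max(45, 25) = 45
n2.2 (MIN): min(-27, 45, 22, -22) = -27
n2.3 (MIN): min(42, 15, -7, -16) = -16
n2 (MAX): max(26, -27, -16) = 26
n3.1 (MIN): min(22, 13, -43) = -43
n3.2 (MIN): min(-6, -17) = -17
n3.3 (MIN): min(-32, 48) = -32
n3 (MAX): max(-43, -17, -32) = -17
n4.1 (MIN): min(17, 12) = 12
n4.2 (MIN): min(-33, 31) = -33
n4 (MAX): max(12, -33) = 12
n0 (MIN): min(45, 26, -17, 12) = -17

-17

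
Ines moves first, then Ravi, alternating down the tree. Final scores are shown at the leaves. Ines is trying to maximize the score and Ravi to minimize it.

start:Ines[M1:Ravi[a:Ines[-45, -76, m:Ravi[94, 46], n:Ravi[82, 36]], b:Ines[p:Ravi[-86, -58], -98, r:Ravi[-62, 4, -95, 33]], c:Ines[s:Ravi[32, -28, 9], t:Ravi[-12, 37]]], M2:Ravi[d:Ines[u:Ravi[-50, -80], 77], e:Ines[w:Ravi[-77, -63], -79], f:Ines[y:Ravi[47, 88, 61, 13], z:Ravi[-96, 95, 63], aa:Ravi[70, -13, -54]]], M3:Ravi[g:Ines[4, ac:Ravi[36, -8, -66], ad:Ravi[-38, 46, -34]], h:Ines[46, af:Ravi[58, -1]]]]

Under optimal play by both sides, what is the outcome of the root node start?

4

m (Ravi): min(94, 46) = 46
n (Ravi): min(82, 36) = 36
a (Ines): max(-45, -76, 46, 36) = 46
p (Ravi): min(-86, -58) = -86
r (Ravi): min(-62, 4, -95, 33) = -95
b (Ines): max(-86, -98, -95) = -86
s (Ravi): min(32, -28, 9) = -28
t (Ravi): min(-12, 37) = -12
c (Ines): max(-28, -12) = -12
M1 (Ravi): min(46, -86, -12) = -86
u (Ravi): min(-50, -80) = -80
d (Ines): max(-80, 77) = 77
w (Ravi): min(-77, -63) = -77
e (Ines): max(-77, -79) = -77
y (Ravi): min(47, 88, 61, 13) = 13
z (Ravi): min(-96, 95, 63) = -96
aa (Ravi): min(70, -13, -54) = -54
f (Ines): max(13, -96, -54) = 13
M2 (Ravi): min(77, -77, 13) = -77
ac (Ravi): min(36, -8, -66) = -66
ad (Ravi): min(-38, 46, -34) = -38
g (Ines): max(4, -66, -38) = 4
af (Ravi): min(58, -1) = -1
h (Ines): max(46, -1) = 46
M3 (Ravi): min(4, 46) = 4
start (Ines): max(-86, -77, 4) = 4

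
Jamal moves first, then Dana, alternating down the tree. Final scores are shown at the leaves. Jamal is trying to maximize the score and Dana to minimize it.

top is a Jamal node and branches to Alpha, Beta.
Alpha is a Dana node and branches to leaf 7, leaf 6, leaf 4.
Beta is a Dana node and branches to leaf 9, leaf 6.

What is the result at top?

Alpha (Dana): min(7, 6, 4) = 4
Beta (Dana): min(9, 6) = 6
top (Jamal): max(4, 6) = 6

6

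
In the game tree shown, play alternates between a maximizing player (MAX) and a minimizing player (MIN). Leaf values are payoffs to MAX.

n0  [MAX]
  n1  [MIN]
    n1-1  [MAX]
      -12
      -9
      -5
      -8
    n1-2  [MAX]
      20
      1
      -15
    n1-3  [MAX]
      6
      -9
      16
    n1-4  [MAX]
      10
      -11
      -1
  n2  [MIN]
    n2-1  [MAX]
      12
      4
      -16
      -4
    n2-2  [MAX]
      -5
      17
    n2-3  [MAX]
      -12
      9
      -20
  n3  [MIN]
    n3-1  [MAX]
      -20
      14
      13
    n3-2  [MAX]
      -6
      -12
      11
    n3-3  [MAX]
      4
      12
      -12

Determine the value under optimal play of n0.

11

n1-1 (MAX): max(-12, -9, -5, -8) = -5
n1-2 (MAX): max(20, 1, -15) = 20
n1-3 (MAX): max(6, -9, 16) = 16
n1-4 (MAX): max(10, -11, -1) = 10
n1 (MIN): min(-5, 20, 16, 10) = -5
n2-1 (MAX): max(12, 4, -16, -4) = 12
n2-2 (MAX): max(-5, 17) = 17
n2-3 (MAX): max(-12, 9, -20) = 9
n2 (MIN): min(12, 17, 9) = 9
n3-1 (MAX): max(-20, 14, 13) = 14
n3-2 (MAX): max(-6, -12, 11) = 11
n3-3 (MAX): max(4, 12, -12) = 12
n3 (MIN): min(14, 11, 12) = 11
n0 (MAX): max(-5, 9, 11) = 11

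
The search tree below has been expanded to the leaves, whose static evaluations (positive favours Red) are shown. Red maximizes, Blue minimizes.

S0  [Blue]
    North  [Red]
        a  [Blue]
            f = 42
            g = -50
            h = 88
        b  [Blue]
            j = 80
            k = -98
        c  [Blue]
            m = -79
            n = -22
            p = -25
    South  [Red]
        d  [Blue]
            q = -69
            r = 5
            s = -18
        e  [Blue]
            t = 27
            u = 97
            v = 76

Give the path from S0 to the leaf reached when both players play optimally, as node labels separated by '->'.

a (Blue): min(42, -50, 88) = -50
b (Blue): min(80, -98) = -98
c (Blue): min(-79, -22, -25) = -79
North (Red): max(-50, -98, -79) = -50
d (Blue): min(-69, 5, -18) = -69
e (Blue): min(27, 97, 76) = 27
South (Red): max(-69, 27) = 27
S0 (Blue): min(-50, 27) = -50
At S0, Blue picks North (lowest: -50).
At North, Red picks a (highest: -50).
At a, Blue picks g (lowest: -50).
Terminal value -50.

S0 -> North -> a -> g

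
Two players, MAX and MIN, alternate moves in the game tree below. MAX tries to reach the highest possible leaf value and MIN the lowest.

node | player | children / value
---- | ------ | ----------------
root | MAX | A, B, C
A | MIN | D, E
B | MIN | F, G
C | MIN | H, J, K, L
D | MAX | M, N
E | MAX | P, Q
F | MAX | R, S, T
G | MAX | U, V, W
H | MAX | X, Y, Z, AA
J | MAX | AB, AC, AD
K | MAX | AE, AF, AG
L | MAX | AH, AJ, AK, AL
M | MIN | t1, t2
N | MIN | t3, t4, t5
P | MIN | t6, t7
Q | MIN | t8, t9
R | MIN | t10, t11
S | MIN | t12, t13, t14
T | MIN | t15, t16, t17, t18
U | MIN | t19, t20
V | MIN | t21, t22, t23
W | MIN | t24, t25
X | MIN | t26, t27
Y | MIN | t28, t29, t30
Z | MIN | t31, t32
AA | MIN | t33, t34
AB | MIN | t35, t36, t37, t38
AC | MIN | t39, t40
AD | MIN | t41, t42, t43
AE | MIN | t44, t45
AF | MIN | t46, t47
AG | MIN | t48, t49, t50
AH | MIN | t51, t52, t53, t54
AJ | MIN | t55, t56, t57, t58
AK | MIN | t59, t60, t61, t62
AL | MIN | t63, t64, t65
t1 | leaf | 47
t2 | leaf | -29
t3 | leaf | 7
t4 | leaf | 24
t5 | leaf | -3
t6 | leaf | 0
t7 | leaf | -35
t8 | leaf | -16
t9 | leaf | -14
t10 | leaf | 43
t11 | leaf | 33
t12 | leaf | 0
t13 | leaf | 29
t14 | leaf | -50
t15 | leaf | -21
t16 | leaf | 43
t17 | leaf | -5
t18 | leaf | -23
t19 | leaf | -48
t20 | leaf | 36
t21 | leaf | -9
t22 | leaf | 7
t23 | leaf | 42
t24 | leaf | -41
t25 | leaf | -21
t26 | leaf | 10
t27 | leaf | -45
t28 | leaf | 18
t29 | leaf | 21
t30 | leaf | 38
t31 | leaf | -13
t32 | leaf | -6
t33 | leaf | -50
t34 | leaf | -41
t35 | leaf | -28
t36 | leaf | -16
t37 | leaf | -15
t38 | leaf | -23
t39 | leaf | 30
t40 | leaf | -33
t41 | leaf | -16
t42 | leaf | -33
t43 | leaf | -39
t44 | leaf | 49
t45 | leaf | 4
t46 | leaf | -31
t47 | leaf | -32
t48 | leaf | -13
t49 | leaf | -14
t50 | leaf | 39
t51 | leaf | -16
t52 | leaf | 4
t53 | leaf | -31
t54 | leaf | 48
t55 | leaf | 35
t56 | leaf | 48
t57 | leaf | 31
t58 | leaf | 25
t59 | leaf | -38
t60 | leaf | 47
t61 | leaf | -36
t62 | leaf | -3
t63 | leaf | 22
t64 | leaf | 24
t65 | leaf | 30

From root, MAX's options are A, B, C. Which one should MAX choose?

B

M (MIN): min(47, -29) = -29
N (MIN): min(7, 24, -3) = -3
D (MAX): max(-29, -3) = -3
P (MIN): min(0, -35) = -35
Q (MIN): min(-16, -14) = -16
E (MAX): max(-35, -16) = -16
A (MIN): min(-3, -16) = -16
R (MIN): min(43, 33) = 33
S (MIN): min(0, 29, -50) = -50
T (MIN): min(-21, 43, -5, -23) = -23
F (MAX): max(33, -50, -23) = 33
U (MIN): min(-48, 36) = -48
V (MIN): min(-9, 7, 42) = -9
W (MIN): min(-41, -21) = -41
G (MAX): max(-48, -9, -41) = -9
B (MIN): min(33, -9) = -9
X (MIN): min(10, -45) = -45
Y (MIN): min(18, 21, 38) = 18
Z (MIN): min(-13, -6) = -13
AA (MIN): min(-50, -41) = -50
H (MAX): max(-45, 18, -13, -50) = 18
AB (MIN): min(-28, -16, -15, -23) = -28
AC (MIN): min(30, -33) = -33
AD (MIN): min(-16, -33, -39) = -39
J (MAX): max(-28, -33, -39) = -28
AE (MIN): min(49, 4) = 4
AF (MIN): min(-31, -32) = -32
AG (MIN): min(-13, -14, 39) = -14
K (MAX): max(4, -32, -14) = 4
AH (MIN): min(-16, 4, -31, 48) = -31
AJ (MIN): min(35, 48, 31, 25) = 25
AK (MIN): min(-38, 47, -36, -3) = -38
AL (MIN): min(22, 24, 30) = 22
L (MAX): max(-31, 25, -38, 22) = 25
C (MIN): min(18, -28, 4, 25) = -28
root (MAX): max(-16, -9, -28) = -9
MAX at root wants the highest of {A=-16, B=-9, C=-28}, so chooses B.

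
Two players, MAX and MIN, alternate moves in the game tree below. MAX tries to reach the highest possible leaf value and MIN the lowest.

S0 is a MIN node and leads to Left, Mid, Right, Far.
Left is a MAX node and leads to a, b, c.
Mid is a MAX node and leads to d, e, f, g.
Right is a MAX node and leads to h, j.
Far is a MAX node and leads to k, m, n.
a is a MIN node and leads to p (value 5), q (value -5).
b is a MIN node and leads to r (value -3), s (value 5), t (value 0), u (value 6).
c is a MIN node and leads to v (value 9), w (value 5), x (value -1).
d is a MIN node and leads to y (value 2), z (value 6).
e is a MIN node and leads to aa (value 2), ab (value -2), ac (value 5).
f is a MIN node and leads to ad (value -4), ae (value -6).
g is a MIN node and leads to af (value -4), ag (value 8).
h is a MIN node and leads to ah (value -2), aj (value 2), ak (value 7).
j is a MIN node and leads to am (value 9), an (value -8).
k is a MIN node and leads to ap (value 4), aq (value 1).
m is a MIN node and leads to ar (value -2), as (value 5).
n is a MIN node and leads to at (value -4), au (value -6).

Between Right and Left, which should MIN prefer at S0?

Right

h (MIN): min(-2, 2, 7) = -2
j (MIN): min(9, -8) = -8
Right (MAX): max(-2, -8) = -2
a (MIN): min(5, -5) = -5
b (MIN): min(-3, 5, 0, 6) = -3
c (MIN): min(9, 5, -1) = -1
Left (MAX): max(-5, -3, -1) = -1
MIN prefers the lower value; Right=-2, Left=-1. Right is better since -2 < -1.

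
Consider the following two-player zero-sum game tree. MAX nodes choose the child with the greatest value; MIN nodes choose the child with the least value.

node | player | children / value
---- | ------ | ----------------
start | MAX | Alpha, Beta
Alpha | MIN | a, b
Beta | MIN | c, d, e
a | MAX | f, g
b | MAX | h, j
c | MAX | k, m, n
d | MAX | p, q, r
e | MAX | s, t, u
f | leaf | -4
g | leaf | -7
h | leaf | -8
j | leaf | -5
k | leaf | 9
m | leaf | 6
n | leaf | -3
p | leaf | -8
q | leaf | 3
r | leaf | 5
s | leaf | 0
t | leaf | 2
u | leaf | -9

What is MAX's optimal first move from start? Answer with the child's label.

a (MAX): max(-4, -7) = -4
b (MAX): max(-8, -5) = -5
Alpha (MIN): min(-4, -5) = -5
c (MAX): max(9, 6, -3) = 9
d (MAX): max(-8, 3, 5) = 5
e (MAX): max(0, 2, -9) = 2
Beta (MIN): min(9, 5, 2) = 2
start (MAX): max(-5, 2) = 2
MAX at start wants the highest of {Alpha=-5, Beta=2}, so chooses Beta.

Beta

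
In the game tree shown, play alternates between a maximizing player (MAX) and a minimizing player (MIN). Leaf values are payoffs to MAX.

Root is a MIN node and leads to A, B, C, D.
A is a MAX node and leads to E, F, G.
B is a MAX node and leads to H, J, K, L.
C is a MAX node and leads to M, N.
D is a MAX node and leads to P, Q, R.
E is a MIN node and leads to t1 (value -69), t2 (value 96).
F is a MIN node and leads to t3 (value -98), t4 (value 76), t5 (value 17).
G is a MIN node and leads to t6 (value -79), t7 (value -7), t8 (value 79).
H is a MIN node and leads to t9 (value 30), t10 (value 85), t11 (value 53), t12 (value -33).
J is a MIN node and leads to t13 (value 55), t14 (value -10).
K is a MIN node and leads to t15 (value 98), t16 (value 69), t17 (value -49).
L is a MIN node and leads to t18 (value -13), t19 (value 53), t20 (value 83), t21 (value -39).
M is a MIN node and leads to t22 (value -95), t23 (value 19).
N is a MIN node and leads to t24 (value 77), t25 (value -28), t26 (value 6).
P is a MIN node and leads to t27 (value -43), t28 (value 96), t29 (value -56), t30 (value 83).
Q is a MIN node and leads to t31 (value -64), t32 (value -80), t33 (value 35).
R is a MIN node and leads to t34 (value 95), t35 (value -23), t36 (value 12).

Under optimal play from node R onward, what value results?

R (MIN): min(95, -23, 12) = -23

-23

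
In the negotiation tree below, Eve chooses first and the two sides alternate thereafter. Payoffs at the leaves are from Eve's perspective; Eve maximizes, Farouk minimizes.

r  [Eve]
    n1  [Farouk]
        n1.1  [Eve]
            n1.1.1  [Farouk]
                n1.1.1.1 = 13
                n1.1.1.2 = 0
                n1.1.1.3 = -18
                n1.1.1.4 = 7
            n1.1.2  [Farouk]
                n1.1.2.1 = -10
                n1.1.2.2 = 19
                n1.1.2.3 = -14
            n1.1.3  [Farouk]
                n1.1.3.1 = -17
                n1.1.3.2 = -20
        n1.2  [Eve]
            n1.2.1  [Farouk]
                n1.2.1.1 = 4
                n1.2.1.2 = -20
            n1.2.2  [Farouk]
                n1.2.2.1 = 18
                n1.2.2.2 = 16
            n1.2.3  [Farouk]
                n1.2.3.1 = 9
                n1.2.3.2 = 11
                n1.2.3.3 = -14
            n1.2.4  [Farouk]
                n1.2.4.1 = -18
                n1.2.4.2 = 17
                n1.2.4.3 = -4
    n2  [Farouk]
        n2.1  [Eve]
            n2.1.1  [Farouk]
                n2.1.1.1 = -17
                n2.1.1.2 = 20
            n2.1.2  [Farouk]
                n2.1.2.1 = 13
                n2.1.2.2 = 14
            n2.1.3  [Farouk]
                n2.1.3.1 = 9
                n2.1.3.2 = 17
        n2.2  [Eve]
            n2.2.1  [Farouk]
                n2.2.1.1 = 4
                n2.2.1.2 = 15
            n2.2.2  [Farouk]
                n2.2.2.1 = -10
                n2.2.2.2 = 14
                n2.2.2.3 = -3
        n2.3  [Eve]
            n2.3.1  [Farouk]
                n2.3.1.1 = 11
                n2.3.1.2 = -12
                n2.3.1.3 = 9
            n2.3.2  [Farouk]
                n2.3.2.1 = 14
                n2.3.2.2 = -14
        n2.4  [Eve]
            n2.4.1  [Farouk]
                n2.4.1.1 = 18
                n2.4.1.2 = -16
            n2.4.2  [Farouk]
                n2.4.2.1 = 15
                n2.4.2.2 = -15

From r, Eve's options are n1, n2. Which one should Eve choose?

n1

n1.1.1 (Farouk): min(13, 0, -18, 7) = -18
n1.1.2 (Farouk): min(-10, 19, -14) = -14
n1.1.3 (Farouk): min(-17, -20) = -20
n1.1 (Eve): max(-18, -14, -20) = -14
n1.2.1 (Farouk): min(4, -20) = -20
n1.2.2 (Farouk): min(18, 16) = 16
n1.2.3 (Farouk): min(9, 11, -14) = -14
n1.2.4 (Farouk): min(-18, 17, -4) = -18
n1.2 (Eve): max(-20, 16, -14, -18) = 16
n1 (Farouk): min(-14, 16) = -14
n2.1.1 (Farouk): min(-17, 20) = -17
n2.1.2 (Farouk): min(13, 14) = 13
n2.1.3 (Farouk): min(9, 17) = 9
n2.1 (Eve): max(-17, 13, 9) = 13
n2.2.1 (Farouk): min(4, 15) = 4
n2.2.2 (Farouk): min(-10, 14, -3) = -10
n2.2 (Eve): max(4, -10) = 4
n2.3.1 (Farouk): min(11, -12, 9) = -12
n2.3.2 (Farouk): min(14, -14) = -14
n2.3 (Eve): max(-12, -14) = -12
n2.4.1 (Farouk): min(18, -16) = -16
n2.4.2 (Farouk): min(15, -15) = -15
n2.4 (Eve): max(-16, -15) = -15
n2 (Farouk): min(13, 4, -12, -15) = -15
r (Eve): max(-14, -15) = -14
Eve at r wants the highest of {n1=-14, n2=-15}, so chooses n1.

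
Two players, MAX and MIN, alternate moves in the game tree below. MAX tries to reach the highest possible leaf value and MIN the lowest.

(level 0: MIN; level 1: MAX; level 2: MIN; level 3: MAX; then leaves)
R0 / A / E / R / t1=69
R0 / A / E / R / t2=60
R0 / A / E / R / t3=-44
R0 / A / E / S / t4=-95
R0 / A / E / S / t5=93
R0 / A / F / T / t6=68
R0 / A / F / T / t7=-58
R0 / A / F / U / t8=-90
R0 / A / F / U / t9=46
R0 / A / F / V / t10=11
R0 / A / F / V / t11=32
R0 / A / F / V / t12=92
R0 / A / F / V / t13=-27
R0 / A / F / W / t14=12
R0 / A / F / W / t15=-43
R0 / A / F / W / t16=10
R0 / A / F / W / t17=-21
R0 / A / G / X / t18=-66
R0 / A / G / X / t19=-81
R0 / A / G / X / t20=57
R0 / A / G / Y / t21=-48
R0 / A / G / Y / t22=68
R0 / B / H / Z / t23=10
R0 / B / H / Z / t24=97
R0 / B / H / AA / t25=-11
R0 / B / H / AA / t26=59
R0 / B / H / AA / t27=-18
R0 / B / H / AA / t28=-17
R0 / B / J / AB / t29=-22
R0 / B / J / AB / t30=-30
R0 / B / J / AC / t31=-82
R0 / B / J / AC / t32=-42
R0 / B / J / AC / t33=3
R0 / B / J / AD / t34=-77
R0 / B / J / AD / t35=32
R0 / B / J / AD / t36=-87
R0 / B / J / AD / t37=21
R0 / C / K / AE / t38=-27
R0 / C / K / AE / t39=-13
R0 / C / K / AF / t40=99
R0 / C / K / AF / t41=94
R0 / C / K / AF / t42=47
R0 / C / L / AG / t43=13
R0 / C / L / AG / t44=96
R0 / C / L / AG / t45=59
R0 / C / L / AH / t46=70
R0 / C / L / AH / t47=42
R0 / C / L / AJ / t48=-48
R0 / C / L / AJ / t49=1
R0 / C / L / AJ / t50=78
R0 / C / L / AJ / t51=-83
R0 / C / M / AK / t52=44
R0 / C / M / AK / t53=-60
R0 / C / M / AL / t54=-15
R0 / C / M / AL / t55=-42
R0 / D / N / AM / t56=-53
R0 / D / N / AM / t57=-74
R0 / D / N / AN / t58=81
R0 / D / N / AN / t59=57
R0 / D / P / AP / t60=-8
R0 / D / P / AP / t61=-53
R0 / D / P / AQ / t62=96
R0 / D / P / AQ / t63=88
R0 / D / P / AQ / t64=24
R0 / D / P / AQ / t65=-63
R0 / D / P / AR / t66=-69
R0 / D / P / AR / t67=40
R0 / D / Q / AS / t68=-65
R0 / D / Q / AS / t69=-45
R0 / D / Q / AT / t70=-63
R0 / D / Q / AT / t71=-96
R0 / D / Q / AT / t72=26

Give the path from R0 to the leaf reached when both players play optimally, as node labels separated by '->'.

R (MAX): max(69, 60, -44) = 69
S (MAX): max(-95, 93) = 93
E (MIN): min(69, 93) = 69
T (MAX): max(68, -58) = 68
U (MAX): max(-90, 46) = 46
V (MAX): max(11, 32, 92, -27) = 92
W (MAX): max(12, -43, 10, -21) = 12
F (MIN): min(68, 46, 92, 12) = 12
X (MAX): max(-66, -81, 57) = 57
Y (MAX): max(-48, 68) = 68
G (MIN): min(57, 68) = 57
A (MAX): max(69, 12, 57) = 69
Z (MAX): max(10, 97) = 97
AA (MAX): max(-11, 59, -18, -17) = 59
H (MIN): min(97, 59) = 59
AB (MAX): max(-22, -30) = -22
AC (MAX): max(-82, -42, 3) = 3
AD (MAX): max(-77, 32, -87, 21) = 32
J (MIN): min(-22, 3, 32) = -22
B (MAX): max(59, -22) = 59
AE (MAX): max(-27, -13) = -13
AF (MAX): max(99, 94, 47) = 99
K (MIN): min(-13, 99) = -13
AG (MAX): max(13, 96, 59) = 96
AH (MAX): max(70, 42) = 70
AJ (MAX): max(-48, 1, 78, -83) = 78
L (MIN): min(96, 70, 78) = 70
AK (MAX): max(44, -60) = 44
AL (MAX): max(-15, -42) = -15
M (MIN): min(44, -15) = -15
C (MAX): max(-13, 70, -15) = 70
AM (MAX): max(-53, -74) = -53
AN (MAX): max(81, 57) = 81
N (MIN): min(-53, 81) = -53
AP (MAX): max(-8, -53) = -8
AQ (MAX): max(96, 88, 24, -63) = 96
AR (MAX): max(-69, 40) = 40
P (MIN): min(-8, 96, 40) = -8
AS (MAX): max(-65, -45) = -45
AT (MAX): max(-63, -96, 26) = 26
Q (MIN): min(-45, 26) = -45
D (MAX): max(-53, -8, -45) = -8
R0 (MIN): min(69, 59, 70, -8) = -8
At R0, MIN picks D (lowest: -8).
At D, MAX picks P (highest: -8).
At P, MIN picks AP (lowest: -8).
At AP, MAX picks t60 (highest: -8).
Terminal value -8.

R0 -> D -> P -> AP -> t60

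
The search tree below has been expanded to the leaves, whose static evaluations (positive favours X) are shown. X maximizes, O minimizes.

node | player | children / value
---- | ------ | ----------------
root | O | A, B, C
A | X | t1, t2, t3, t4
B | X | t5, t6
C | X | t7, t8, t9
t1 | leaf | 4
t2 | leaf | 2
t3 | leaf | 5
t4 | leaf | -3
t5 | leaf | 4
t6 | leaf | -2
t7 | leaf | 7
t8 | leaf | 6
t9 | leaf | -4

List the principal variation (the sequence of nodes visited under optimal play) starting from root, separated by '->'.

root -> B -> t5

A (X): max(4, 2, 5, -3) = 5
B (X): max(4, -2) = 4
C (X): max(7, 6, -4) = 7
root (O): min(5, 4, 7) = 4
At root, O picks B (lowest: 4).
At B, X picks t5 (highest: 4).
Terminal value 4.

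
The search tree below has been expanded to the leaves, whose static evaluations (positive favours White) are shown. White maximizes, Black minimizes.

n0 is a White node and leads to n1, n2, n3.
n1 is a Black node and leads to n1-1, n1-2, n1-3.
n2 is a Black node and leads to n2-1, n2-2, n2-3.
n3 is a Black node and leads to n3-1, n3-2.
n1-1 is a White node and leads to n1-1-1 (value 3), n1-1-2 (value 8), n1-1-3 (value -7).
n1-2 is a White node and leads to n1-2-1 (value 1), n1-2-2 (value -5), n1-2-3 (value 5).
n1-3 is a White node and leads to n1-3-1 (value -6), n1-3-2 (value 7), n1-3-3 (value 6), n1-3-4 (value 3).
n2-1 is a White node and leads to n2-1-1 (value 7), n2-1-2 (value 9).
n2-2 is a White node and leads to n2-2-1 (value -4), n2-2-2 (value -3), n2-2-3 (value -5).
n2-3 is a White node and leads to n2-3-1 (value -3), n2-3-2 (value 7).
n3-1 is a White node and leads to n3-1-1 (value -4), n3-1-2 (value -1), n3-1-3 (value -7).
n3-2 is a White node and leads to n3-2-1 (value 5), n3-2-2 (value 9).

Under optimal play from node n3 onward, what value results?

n3-1 (White): max(-4, -1, -7) = -1
n3-2 (White): max(5, 9) = 9
n3 (Black): min(-1, 9) = -1

-1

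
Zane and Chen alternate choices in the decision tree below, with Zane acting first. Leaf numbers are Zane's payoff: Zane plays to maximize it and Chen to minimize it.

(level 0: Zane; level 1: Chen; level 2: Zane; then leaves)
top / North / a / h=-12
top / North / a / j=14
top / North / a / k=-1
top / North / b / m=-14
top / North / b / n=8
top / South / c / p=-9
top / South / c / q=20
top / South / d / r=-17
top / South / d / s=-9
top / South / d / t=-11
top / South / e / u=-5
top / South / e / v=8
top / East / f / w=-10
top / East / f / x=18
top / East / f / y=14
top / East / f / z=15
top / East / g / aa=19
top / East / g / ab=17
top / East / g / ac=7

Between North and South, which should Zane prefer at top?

a (Zane): max(-12, 14, -1) = 14
b (Zane): max(-14, 8) = 8
North (Chen): min(14, 8) = 8
c (Zane): max(-9, 20) = 20
d (Zane): max(-17, -9, -11) = -9
e (Zane): max(-5, 8) = 8
South (Chen): min(20, -9, 8) = -9
Zane prefers the higher value; North=8, South=-9. North is better since 8 > -9.

North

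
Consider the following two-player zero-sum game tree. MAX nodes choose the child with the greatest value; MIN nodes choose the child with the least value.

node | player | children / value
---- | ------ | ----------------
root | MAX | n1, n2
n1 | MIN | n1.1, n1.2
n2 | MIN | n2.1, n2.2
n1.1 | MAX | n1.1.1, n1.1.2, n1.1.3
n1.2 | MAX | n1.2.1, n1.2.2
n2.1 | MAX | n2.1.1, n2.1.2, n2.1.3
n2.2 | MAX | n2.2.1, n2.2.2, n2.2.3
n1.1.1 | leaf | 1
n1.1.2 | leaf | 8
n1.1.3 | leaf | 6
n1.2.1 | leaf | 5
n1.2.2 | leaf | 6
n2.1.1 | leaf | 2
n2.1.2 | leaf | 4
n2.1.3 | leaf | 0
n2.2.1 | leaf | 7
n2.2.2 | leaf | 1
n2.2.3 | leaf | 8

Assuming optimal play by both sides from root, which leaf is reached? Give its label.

n1.2.2

n1.1 (MAX): max(1, 8, 6) = 8
n1.2 (MAX): max(5, 6) = 6
n1 (MIN): min(8, 6) = 6
n2.1 (MAX): max(2, 4, 0) = 4
n2.2 (MAX): max(7, 1, 8) = 8
n2 (MIN): min(4, 8) = 4
root (MAX): max(6, 4) = 6
At root, MAX picks n1 (highest: 6).
At n1, MIN picks n1.2 (lowest: 6).
At n1.2, MAX picks n1.2.2 (highest: 6).
Terminal value 6.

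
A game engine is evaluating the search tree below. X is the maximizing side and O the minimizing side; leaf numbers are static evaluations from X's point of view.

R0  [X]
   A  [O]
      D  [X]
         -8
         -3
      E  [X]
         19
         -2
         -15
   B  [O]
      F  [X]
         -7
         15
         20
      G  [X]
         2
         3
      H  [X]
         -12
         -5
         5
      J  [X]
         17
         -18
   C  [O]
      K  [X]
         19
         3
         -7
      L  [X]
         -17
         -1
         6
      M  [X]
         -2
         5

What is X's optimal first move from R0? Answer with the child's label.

C

D (X): max(-8, -3) = -3
E (X): max(19, -2, -15) = 19
A (O): min(-3, 19) = -3
F (X): max(-7, 15, 20) = 20
G (X): max(2, 3) = 3
H (X): max(-12, -5, 5) = 5
J (X): max(17, -18) = 17
B (O): min(20, 3, 5, 17) = 3
K (X): max(19, 3, -7) = 19
L (X): max(-17, -1, 6) = 6
M (X): max(-2, 5) = 5
C (O): min(19, 6, 5) = 5
R0 (X): max(-3, 3, 5) = 5
X at R0 wants the highest of {A=-3, B=3, C=5}, so chooses C.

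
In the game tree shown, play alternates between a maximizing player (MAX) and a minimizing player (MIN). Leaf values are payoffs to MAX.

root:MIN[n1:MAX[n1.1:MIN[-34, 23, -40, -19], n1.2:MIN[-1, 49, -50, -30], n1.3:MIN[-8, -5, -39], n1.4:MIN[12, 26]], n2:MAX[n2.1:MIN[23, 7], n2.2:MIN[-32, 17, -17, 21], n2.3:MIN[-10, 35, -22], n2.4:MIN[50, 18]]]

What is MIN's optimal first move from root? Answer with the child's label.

n1

n1.1 (MIN): min(-34, 23, -40, -19) = -40
n1.2 (MIN): min(-1, 49, -50, -30) = -50
n1.3 (MIN): min(-8, -5, -39) = -39
n1.4 (MIN): min(12, 26) = 12
n1 (MAX): max(-40, -50, -39, 12) = 12
n2.1 (MIN): min(23, 7) = 7
n2.2 (MIN): min(-32, 17, -17, 21) = -32
n2.3 (MIN): min(-10, 35, -22) = -22
n2.4 (MIN): min(50, 18) = 18
n2 (MAX): max(7, -32, -22, 18) = 18
root (MIN): min(12, 18) = 12
MIN at root wants the lowest of {n1=12, n2=18}, so chooses n1.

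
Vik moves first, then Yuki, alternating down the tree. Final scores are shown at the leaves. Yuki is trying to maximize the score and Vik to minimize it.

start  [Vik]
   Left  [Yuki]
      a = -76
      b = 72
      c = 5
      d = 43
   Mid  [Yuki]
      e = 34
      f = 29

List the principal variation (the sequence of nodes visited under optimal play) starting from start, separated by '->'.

start -> Mid -> e

Left (Yuki): max(-76, 72, 5, 43) = 72
Mid (Yuki): max(34, 29) = 34
start (Vik): min(72, 34) = 34
At start, Vik picks Mid (lowest: 34).
At Mid, Yuki picks e (highest: 34).
Terminal value 34.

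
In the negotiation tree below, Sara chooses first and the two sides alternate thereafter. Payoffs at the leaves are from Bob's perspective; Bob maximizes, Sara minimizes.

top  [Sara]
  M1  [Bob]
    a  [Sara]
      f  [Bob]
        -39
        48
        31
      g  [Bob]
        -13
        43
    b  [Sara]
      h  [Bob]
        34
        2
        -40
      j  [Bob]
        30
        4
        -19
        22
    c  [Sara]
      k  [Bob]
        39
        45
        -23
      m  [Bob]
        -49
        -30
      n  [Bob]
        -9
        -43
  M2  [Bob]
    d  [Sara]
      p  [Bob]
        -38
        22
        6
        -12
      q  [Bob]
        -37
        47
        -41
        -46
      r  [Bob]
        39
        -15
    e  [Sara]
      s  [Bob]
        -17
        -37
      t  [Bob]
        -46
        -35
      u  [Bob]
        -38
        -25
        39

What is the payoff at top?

22

f (Bob): max(-39, 48, 31) = 48
g (Bob): max(-13, 43) = 43
a (Sara): min(48, 43) = 43
h (Bob): max(34, 2, -40) = 34
j (Bob): max(30, 4, -19, 22) = 30
b (Sara): min(34, 30) = 30
k (Bob): max(39, 45, -23) = 45
m (Bob): max(-49, -30) = -30
n (Bob): max(-9, -43) = -9
c (Sara): min(45, -30, -9) = -30
M1 (Bob): max(43, 30, -30) = 43
p (Bob): max(-38, 22, 6, -12) = 22
q (Bob): max(-37, 47, -41, -46) = 47
r (Bob): max(39, -15) = 39
d (Sara): min(22, 47, 39) = 22
s (Bob): max(-17, -37) = -17
t (Bob): max(-46, -35) = -35
u (Bob): max(-38, -25, 39) = 39
e (Sara): min(-17, -35, 39) = -35
M2 (Bob): max(22, -35) = 22
top (Sara): min(43, 22) = 22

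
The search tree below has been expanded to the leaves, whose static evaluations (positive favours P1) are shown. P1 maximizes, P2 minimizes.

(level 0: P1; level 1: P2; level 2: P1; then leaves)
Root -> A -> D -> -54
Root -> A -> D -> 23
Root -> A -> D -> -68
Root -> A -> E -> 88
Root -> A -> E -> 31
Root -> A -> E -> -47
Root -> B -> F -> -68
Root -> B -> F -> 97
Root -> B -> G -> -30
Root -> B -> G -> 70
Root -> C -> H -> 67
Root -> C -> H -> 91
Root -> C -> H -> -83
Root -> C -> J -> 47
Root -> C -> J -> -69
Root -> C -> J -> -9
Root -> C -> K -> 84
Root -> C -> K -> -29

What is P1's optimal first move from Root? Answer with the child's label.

D (P1): max(-54, 23, -68) = 23
E (P1): max(88, 31, -47) = 88
A (P2): min(23, 88) = 23
F (P1): max(-68, 97) = 97
G (P1): max(-30, 70) = 70
B (P2): min(97, 70) = 70
H (P1): max(67, 91, -83) = 91
J (P1): max(47, -69, -9) = 47
K (P1): max(84, -29) = 84
C (P2): min(91, 47, 84) = 47
Root (P1): max(23, 70, 47) = 70
P1 at Root wants the highest of {A=23, B=70, C=47}, so chooses B.

B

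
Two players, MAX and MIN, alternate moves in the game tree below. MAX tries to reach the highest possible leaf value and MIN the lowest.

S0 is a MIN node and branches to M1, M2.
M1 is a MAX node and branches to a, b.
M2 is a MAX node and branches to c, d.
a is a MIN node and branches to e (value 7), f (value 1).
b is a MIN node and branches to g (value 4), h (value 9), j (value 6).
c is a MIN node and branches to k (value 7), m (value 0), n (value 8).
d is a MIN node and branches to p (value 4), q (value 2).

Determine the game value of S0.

2

a (MIN): min(7, 1) = 1
b (MIN): min(4, 9, 6) = 4
M1 (MAX): max(1, 4) = 4
c (MIN): min(7, 0, 8) = 0
d (MIN): min(4, 2) = 2
M2 (MAX): max(0, 2) = 2
S0 (MIN): min(4, 2) = 2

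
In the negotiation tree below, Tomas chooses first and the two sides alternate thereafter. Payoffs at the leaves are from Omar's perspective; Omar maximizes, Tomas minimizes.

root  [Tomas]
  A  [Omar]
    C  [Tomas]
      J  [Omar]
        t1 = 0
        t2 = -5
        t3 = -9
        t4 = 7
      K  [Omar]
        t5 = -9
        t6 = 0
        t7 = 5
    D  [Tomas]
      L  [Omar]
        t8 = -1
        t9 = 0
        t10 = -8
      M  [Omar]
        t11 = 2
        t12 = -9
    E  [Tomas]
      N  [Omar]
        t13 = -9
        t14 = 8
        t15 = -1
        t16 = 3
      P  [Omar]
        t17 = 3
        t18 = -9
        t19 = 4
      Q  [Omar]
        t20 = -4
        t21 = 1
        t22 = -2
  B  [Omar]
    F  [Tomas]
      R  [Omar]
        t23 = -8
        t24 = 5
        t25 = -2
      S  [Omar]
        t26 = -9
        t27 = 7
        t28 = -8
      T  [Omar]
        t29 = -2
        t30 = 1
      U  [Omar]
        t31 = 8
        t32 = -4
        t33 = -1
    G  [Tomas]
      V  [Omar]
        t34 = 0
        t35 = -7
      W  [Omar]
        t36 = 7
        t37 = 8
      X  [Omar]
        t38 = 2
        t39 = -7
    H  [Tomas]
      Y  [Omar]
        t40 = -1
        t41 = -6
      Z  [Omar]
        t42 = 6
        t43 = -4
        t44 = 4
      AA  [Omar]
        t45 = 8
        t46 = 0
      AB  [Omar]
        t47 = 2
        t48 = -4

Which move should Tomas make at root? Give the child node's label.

B

J (Omar): max(0, -5, -9, 7) = 7
K (Omar): max(-9, 0, 5) = 5
C (Tomas): min(7, 5) = 5
L (Omar): max(-1, 0, -8) = 0
M (Omar): max(2, -9) = 2
D (Tomas): min(0, 2) = 0
N (Omar): max(-9, 8, -1, 3) = 8
P (Omar): max(3, -9, 4) = 4
Q (Omar): max(-4, 1, -2) = 1
E (Tomas): min(8, 4, 1) = 1
A (Omar): max(5, 0, 1) = 5
R (Omar): max(-8, 5, -2) = 5
S (Omar): max(-9, 7, -8) = 7
T (Omar): max(-2, 1) = 1
U (Omar): max(8, -4, -1) = 8
F (Tomas): min(5, 7, 1, 8) = 1
V (Omar): max(0, -7) = 0
W (Omar): max(7, 8) = 8
X (Omar): max(2, -7) = 2
G (Tomas): min(0, 8, 2) = 0
Y (Omar): max(-1, -6) = -1
Z (Omar): max(6, -4, 4) = 6
AA (Omar): max(8, 0) = 8
AB (Omar): max(2, -4) = 2
H (Tomas): min(-1, 6, 8, 2) = -1
B (Omar): max(1, 0, -1) = 1
root (Tomas): min(5, 1) = 1
Tomas at root wants the lowest of {A=5, B=1}, so chooses B.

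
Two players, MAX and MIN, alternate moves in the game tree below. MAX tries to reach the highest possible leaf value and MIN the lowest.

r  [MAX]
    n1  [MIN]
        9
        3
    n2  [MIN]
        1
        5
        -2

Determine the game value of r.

3

n1 (MIN): min(9, 3) = 3
n2 (MIN): min(1, 5, -2) = -2
r (MAX): max(3, -2) = 3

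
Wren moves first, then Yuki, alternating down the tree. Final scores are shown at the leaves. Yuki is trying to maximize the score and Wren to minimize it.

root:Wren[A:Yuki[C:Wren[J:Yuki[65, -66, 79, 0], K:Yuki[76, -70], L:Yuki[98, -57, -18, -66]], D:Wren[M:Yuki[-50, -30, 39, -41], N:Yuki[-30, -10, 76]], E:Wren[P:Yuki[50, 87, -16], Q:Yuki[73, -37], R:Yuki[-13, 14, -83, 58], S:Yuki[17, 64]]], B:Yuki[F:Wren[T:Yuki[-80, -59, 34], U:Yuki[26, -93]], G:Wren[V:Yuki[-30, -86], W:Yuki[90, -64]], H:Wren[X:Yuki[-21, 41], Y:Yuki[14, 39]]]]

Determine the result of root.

J (Yuki): max(65, -66, 79, 0) = 79
K (Yuki): max(76, -70) = 76
L (Yuki): max(98, -57, -18, -66) = 98
C (Wren): min(79, 76, 98) = 76
M (Yuki): max(-50, -30, 39, -41) = 39
N (Yuki): max(-30, -10, 76) = 76
D (Wren): min(39, 76) = 39
P (Yuki): max(50, 87, -16) = 87
Q (Yuki): max(73, -37) = 73
R (Yuki): max(-13, 14, -83, 58) = 58
S (Yuki): max(17, 64) = 64
E (Wren): min(87, 73, 58, 64) = 58
A (Yuki): max(76, 39, 58) = 76
T (Yuki): max(-80, -59, 34) = 34
U (Yuki): max(26, -93) = 26
F (Wren): min(34, 26) = 26
V (Yuki): max(-30, -86) = -30
W (Yuki): max(90, -64) = 90
G (Wren): min(-30, 90) = -30
X (Yuki): max(-21, 41) = 41
Y (Yuki): max(14, 39) = 39
H (Wren): min(41, 39) = 39
B (Yuki): max(26, -30, 39) = 39
root (Wren): min(76, 39) = 39

39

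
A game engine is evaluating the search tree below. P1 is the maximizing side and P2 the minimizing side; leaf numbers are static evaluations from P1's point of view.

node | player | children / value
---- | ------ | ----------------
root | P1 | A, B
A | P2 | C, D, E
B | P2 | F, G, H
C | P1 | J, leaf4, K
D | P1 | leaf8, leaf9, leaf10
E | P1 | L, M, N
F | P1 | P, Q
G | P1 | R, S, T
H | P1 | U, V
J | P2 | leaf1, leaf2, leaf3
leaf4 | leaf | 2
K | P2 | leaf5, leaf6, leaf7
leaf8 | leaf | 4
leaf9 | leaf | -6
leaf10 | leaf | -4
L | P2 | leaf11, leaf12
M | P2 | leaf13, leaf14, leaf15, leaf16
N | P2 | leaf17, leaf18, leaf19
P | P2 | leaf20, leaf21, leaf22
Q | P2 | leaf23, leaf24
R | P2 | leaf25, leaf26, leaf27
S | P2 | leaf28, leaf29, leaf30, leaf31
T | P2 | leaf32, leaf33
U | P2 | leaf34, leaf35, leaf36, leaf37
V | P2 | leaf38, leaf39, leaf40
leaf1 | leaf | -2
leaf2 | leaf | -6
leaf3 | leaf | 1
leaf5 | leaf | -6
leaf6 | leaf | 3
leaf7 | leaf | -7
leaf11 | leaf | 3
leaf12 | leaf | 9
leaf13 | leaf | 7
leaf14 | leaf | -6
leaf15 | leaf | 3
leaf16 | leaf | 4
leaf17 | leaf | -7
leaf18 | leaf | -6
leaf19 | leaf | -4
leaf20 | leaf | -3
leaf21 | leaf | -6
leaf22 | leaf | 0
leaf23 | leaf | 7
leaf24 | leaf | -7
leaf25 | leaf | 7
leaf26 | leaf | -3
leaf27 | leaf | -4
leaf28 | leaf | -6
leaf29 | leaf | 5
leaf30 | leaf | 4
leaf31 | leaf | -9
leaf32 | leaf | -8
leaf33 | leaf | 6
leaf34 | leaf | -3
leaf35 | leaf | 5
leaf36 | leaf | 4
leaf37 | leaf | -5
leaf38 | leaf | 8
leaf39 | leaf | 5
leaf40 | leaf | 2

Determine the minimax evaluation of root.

2

J (P2): min(-2, -6, 1) = -6
K (P2): min(-6, 3, -7) = -7
C (P1): max(-6, 2, -7) = 2
D (P1): max(4, -6, -4) = 4
L (P2): min(3, 9) = 3
M (P2): min(7, -6, 3, 4) = -6
N (P2): min(-7, -6, -4) = -7
E (P1): max(3, -6, -7) = 3
A (P2): min(2, 4, 3) = 2
P (P2): min(-3, -6, 0) = -6
Q (P2): min(7, -7) = -7
F (P1): max(-6, -7) = -6
R (P2): min(7, -3, -4) = -4
S (P2): min(-6, 5, 4, -9) = -9
T (P2): min(-8, 6) = -8
G (P1): max(-4, -9, -8) = -4
U (P2): min(-3, 5, 4, -5) = -5
V (P2): min(8, 5, 2) = 2
H (P1): max(-5, 2) = 2
B (P2): min(-6, -4, 2) = -6
root (P1): max(2, -6) = 2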